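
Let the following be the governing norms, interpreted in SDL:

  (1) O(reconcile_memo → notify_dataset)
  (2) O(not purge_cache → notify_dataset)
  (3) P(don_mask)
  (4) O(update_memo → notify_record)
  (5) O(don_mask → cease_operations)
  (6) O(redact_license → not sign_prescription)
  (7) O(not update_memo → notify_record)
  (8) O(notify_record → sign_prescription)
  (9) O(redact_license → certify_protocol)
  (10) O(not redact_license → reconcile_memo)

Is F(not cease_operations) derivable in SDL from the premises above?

No

Premise 5 is O(don_mask → cease_operations), but O(don_mask) is not derivable from the premises (the permission P(don_mask) asserts only not O(not don_mask), not O(don_mask)), so it does not yield O(cease_operations).
No other premise forces O(cease_operations). An ideal world satisfying every premise can still have not cease_operations true, so F(not cease_operations) is not derivable.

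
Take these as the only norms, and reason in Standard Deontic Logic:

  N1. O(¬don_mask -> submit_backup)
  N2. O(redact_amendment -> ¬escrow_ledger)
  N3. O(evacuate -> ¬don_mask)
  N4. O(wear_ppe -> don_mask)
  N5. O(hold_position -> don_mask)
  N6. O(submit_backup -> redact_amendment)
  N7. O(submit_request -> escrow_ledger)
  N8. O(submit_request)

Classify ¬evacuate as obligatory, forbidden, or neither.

Premise 8 states O(submit_request) outright.
Applying K to premise 7 (O(submit_request -> escrow_ledger)) and O(submit_request) yields O(escrow_ledger).
Premise 2 is O(redact_amendment -> ¬escrow_ledger); contrapositively O(escrow_ledger -> ¬redact_amendment). Since O(escrow_ledger) holds, K gives O(¬redact_amendment).
Premise 6, O(submit_backup -> redact_amendment), contraposes to O(¬redact_amendment -> ¬submit_backup); with O(¬redact_amendment) we get O(¬submit_backup).
The contrapositive of premise 1 (O(¬don_mask -> submit_backup)) is O(¬submit_backup -> don_mask), and O(¬submit_backup) is already established, so O(don_mask).
Premise 3 is O(evacuate -> ¬don_mask); contrapositively O(don_mask -> ¬evacuate). Since O(don_mask) holds, K gives O(¬evacuate).
Premises 4, 5 do not contribute to this derivation.
Hence ¬evacuate is obligatory.

Obligatory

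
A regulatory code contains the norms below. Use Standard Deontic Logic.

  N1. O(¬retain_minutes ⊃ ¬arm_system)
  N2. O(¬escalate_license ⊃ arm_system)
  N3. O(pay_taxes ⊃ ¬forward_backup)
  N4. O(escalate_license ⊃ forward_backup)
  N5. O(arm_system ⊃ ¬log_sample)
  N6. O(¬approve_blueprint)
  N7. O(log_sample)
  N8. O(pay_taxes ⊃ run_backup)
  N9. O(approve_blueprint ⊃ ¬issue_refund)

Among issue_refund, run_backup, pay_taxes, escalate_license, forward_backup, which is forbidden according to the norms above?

Premise 7 states O(log_sample) outright.
The contrapositive of premise 5 (O(arm_system ⊃ ¬log_sample)) is O(log_sample ⊃ ¬arm_system), and O(log_sample) is already established, so O(¬arm_system).
Premise 2 is O(¬escalate_license ⊃ arm_system); contrapositively O(¬arm_system ⊃ escalate_license). Since O(¬arm_system) holds, K gives O(escalate_license).
From O(escalate_license) and premise 4, O(escalate_license ⊃ forward_backup), we obtain O(forward_backup).
The contrapositive of premise 3 (O(pay_taxes ⊃ ¬forward_backup)) is O(forward_backup ⊃ ¬pay_taxes), and O(forward_backup) is already established, so O(¬pay_taxes).
So O(¬pay_taxes) holds, i.e. pay_taxes is forbidden. None of the other listed options is forbidden under the premises.

pay_taxes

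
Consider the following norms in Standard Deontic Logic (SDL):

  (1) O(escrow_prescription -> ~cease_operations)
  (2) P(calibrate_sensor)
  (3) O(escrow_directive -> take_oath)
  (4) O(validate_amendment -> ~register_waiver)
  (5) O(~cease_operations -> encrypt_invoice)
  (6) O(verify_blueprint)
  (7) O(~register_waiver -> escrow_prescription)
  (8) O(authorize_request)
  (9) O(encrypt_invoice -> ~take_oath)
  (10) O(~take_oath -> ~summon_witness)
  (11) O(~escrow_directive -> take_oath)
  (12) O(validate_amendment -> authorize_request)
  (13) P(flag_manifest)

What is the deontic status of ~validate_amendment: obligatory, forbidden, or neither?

By case analysis on escrow_directive: premise 3 gives O(escrow_directive -> take_oath) and premise 11 gives O(~escrow_directive -> take_oath), so O(take_oath) either way.
Premise 9, O(encrypt_invoice -> ~take_oath), contraposes to O(take_oath -> ~encrypt_invoice); with O(take_oath) we get O(~encrypt_invoice).
Premise 5 is O(~cease_operations -> encrypt_invoice); contrapositively O(~encrypt_invoice -> cease_operations). Since O(~encrypt_invoice) holds, K gives O(cease_operations).
Premise 1 is O(escrow_prescription -> ~cease_operations); contrapositively O(cease_operations -> ~escrow_prescription). Since O(cease_operations) holds, K gives O(~escrow_prescription).
Premise 7, O(~register_waiver -> escrow_prescription), contraposes to O(~escrow_prescription -> register_waiver); with O(~escrow_prescription) we get O(register_waiver).
The contrapositive of premise 4 (O(validate_amendment -> ~register_waiver)) is O(register_waiver -> ~validate_amendment), and O(register_waiver) is already established, so O(~validate_amendment).
Premises 2, 6, 8, 10, 12, 13 do not contribute to this derivation.
Hence ~validate_amendment is obligatory.

Obligatory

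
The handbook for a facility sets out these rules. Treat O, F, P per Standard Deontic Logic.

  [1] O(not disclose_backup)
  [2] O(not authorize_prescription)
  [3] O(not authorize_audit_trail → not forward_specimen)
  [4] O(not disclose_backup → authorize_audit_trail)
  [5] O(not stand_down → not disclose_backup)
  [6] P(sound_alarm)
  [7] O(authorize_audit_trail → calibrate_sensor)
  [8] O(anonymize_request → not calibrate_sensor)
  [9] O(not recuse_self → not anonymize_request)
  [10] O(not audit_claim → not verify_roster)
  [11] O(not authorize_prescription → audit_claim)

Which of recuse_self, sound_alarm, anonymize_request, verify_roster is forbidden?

Premise 1 gives O(not disclose_backup).
Premise 4 is O(not disclose_backup → authorize_audit_trail); since O(not disclose_backup), deontic closure gives O(authorize_audit_trail).
Applying K to premise 7 (O(authorize_audit_trail → calibrate_sensor)) and O(authorize_audit_trail) yields O(calibrate_sensor).
Premise 8 is O(anonymize_request → not calibrate_sensor); contrapositively O(calibrate_sensor → not anonymize_request). Since O(calibrate_sensor) holds, K gives O(not anonymize_request).
So O(not anonymize_request) holds, i.e. anonymize_request is forbidden. None of the other listed options is forbidden under the premises.

anonymize_request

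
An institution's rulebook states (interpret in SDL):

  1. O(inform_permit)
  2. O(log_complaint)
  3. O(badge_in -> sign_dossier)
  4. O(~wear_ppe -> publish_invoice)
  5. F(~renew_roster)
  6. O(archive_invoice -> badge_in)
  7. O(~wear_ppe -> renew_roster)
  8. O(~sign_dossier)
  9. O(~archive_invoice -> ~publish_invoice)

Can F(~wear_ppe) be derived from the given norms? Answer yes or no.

Yes

Premise 8 gives O(~sign_dossier).
Premise 3 is O(badge_in -> sign_dossier); contrapositively O(~sign_dossier -> ~badge_in). Since O(~sign_dossier) holds, K gives O(~badge_in).
Premise 6, O(archive_invoice -> badge_in), contraposes to O(~badge_in -> ~archive_invoice); with O(~badge_in) we get O(~archive_invoice).
With premise 9, O(~archive_invoice -> ~publish_invoice), the K-axiom yields O(~publish_invoice).
Premise 4 is O(~wear_ppe -> publish_invoice); contrapositively O(~publish_invoice -> wear_ppe). Since O(~publish_invoice) holds, K gives O(wear_ppe).
Premises 1, 2, 5, 7 do not contribute to this derivation.
So O(wear_ppe) holds, i.e. F(~wear_ppe). The claim follows.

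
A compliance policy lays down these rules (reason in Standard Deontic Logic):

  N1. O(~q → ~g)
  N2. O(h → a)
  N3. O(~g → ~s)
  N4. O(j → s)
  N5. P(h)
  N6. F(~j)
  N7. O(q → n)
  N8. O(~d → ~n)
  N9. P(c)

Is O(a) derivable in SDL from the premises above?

No

Premise 2 is O(h → a), but O(h) is not derivable from the premises (the permission P(h) asserts only ~O(~h), not O(h)), so it does not yield O(a).
No other premise forces O(a). An ideal world satisfying every premise can still have a false, so O(a) is not derivable.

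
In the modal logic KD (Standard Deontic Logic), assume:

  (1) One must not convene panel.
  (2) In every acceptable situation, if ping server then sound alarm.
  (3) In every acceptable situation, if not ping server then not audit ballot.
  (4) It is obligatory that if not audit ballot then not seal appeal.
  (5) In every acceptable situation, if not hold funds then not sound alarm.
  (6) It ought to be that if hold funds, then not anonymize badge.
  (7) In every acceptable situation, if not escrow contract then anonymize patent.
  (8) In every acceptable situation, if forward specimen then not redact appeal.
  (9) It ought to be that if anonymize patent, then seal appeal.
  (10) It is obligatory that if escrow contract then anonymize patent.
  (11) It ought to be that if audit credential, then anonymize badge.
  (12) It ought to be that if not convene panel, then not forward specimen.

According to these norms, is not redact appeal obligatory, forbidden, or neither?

Neither

Premise 8 is O(forward_specimen → ¬redact_appeal), but O(forward_specimen) is not derivable from the premises, so it does not yield O(¬redact_appeal).
No premise or chain of K-axiom applications forces O(¬redact_appeal), and none forces O(redact_appeal). So ¬redact_appeal is neither obligatory nor forbidden under these norms.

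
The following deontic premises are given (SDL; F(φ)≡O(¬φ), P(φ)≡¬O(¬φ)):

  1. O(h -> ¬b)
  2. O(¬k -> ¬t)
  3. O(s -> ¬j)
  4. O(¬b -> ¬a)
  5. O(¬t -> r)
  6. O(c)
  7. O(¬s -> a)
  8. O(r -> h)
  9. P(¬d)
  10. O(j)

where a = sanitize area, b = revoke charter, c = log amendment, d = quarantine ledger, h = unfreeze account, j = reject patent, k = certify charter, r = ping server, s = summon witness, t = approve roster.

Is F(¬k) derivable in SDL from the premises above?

From premise 10 we have O(j).
Premise 3 is O(s -> ¬j); contrapositively O(j -> ¬s). Since O(j) holds, K gives O(¬s).
Applying K to premise 7 (O(¬s -> a)) and O(¬s) yields O(a).
Premise 4 is O(¬b -> ¬a); contrapositively O(a -> b). Since O(a) holds, K gives O(b).
Premise 1, O(h -> ¬b), contraposes to O(b -> ¬h); with O(b) we get O(¬h).
Premise 8 is O(r -> h); contrapositively O(¬h -> ¬r). Since O(¬h) holds, K gives O(¬r).
Premise 5, O(¬t -> r), contraposes to O(¬r -> t); with O(¬r) we get O(t).
Premise 2 is O(¬k -> ¬t); contrapositively O(t -> k). Since O(t) holds, K gives O(k).
Premises 6, 9 do not contribute to this derivation.
So O(k) holds, i.e. F(¬k). The claim follows.

Yes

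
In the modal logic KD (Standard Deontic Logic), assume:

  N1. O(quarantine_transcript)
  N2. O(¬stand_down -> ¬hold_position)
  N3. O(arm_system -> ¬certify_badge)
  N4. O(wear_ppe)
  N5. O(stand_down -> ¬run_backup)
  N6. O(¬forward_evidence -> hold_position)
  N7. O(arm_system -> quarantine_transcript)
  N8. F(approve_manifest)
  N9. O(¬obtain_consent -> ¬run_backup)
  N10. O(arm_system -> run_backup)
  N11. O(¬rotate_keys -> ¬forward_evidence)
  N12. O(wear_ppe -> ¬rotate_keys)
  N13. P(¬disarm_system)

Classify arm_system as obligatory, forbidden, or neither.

Premise 4 states O(wear_ppe) outright.
Premise 12 is O(wear_ppe -> ¬rotate_keys); since O(wear_ppe), deontic closure gives O(¬rotate_keys).
Premise 11 is O(¬rotate_keys -> ¬forward_evidence); since O(¬rotate_keys), deontic closure gives O(¬forward_evidence).
Premise 6 is O(¬forward_evidence -> hold_position); since O(¬forward_evidence), deontic closure gives O(hold_position).
Premise 2 is O(¬stand_down -> ¬hold_position); contrapositively O(hold_position -> stand_down). Since O(hold_position) holds, K gives O(stand_down).
With premise 5, O(stand_down -> ¬run_backup), the K-axiom yields O(¬run_backup).
Premise 10, O(arm_system -> run_backup), contraposes to O(¬run_backup -> ¬arm_system); with O(¬run_backup) we get O(¬arm_system).
Premises 1, 3, 7, 8, 9, 13 do not contribute to this derivation.
Thus O(¬arm_system), which is F(arm_system): arm_system is forbidden.

Forbidden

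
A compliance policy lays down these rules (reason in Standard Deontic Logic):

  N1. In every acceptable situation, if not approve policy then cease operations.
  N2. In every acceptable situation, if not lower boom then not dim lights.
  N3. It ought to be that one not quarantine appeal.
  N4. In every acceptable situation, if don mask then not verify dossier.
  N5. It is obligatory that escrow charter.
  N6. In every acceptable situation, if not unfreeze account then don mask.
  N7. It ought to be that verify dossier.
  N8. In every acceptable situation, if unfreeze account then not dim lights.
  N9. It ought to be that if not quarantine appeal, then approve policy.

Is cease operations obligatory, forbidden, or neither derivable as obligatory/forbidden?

Premise 1 is O(¬approve_policy → cease_operations), but O(¬approve_policy) is not derivable from the premises, so it does not yield O(cease_operations).
No premise or chain of K-axiom applications forces O(cease_operations), and none forces O(¬cease_operations). So cease_operations is neither obligatory nor forbidden under these norms.

Neither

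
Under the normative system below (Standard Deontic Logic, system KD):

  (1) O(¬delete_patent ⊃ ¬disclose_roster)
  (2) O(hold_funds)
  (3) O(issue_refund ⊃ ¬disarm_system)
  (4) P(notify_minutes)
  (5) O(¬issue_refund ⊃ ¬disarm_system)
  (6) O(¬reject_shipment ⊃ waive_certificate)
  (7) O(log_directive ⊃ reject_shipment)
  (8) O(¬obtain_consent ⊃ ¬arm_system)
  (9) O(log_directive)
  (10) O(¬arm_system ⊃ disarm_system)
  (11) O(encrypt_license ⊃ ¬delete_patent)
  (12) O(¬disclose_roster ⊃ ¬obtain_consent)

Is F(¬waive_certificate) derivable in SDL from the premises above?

No

Premise 6 is O(¬reject_shipment ⊃ waive_certificate), but O(¬reject_shipment) is not derivable from the premises, so it does not yield O(waive_certificate).
No other premise forces O(waive_certificate). An ideal world satisfying every premise can still have ¬waive_certificate true, so F(¬waive_certificate) is not derivable.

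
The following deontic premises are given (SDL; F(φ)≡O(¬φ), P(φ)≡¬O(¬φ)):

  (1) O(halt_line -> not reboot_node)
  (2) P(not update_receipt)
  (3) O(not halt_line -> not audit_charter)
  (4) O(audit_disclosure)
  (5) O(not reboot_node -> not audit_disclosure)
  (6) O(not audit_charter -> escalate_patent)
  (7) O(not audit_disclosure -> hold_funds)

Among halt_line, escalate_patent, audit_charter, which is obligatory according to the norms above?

Premise 4 states O(audit_disclosure) outright.
The contrapositive of premise 5 (O(not reboot_node -> not audit_disclosure)) is O(audit_disclosure -> reboot_node), and O(audit_disclosure) is already established, so O(reboot_node).
The contrapositive of premise 1 (O(halt_line -> not reboot_node)) is O(reboot_node -> not halt_line), and O(reboot_node) is already established, so O(not halt_line).
Applying K to premise 3 (O(not halt_line -> not audit_charter)) and O(not halt_line) yields O(not audit_charter).
Premise 6 is O(not audit_charter -> escalate_patent); since O(not audit_charter), deontic closure gives O(escalate_patent).
So O(escalate_patent) holds — escalate_patent is obligatory. None of the other listed options is made obligatory by any chain of premises.

escalate_patent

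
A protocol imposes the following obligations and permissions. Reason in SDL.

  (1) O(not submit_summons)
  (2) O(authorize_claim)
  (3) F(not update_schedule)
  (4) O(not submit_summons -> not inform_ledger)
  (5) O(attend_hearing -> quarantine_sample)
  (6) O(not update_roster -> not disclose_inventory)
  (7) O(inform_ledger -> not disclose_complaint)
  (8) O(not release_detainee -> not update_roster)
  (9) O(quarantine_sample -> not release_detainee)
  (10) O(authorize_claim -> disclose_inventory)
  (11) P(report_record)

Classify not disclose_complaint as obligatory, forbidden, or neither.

Neither

Premise 7 is O(inform_ledger -> not disclose_complaint), but O(inform_ledger) is not derivable from the premises, so it does not yield O(not disclose_complaint).
No premise or chain of K-axiom applications forces O(not disclose_complaint), and none forces O(disclose_complaint). So not disclose_complaint is neither obligatory nor forbidden under these norms.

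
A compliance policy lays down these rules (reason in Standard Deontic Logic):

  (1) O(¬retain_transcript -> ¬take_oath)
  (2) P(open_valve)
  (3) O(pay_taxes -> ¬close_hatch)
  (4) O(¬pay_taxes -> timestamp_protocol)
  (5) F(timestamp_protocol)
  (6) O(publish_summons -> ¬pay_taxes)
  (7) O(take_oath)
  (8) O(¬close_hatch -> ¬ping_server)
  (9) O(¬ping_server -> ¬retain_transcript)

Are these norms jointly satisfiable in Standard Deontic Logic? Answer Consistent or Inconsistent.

Inconsistent

Premise 7 gives O(take_oath).
The contrapositive of premise 1 (O(¬retain_transcript -> ¬take_oath)) is O(take_oath -> retain_transcript), and O(take_oath) is already established, so O(retain_transcript).
The contrapositive of premise 9 (O(¬ping_server -> ¬retain_transcript)) is O(retain_transcript -> ping_server), and O(retain_transcript) is already established, so O(ping_server).
The contrapositive of premise 8 (O(¬close_hatch -> ¬ping_server)) is O(ping_server -> close_hatch), and O(ping_server) is already established, so O(close_hatch).
Premise 3 is O(pay_taxes -> ¬close_hatch); contrapositively O(close_hatch -> ¬pay_taxes). Since O(close_hatch) holds, K gives O(¬pay_taxes).
From O(¬pay_taxes) and premise 4, O(¬pay_taxes -> timestamp_protocol), we obtain O(timestamp_protocol).
But premise 5, F(timestamp_protocol), means O(¬timestamp_protocol).
We now have both O(timestamp_protocol) and O(¬timestamp_protocol) — timestamp_protocol is simultaneously obligatory and forbidden, violating the D-axiom.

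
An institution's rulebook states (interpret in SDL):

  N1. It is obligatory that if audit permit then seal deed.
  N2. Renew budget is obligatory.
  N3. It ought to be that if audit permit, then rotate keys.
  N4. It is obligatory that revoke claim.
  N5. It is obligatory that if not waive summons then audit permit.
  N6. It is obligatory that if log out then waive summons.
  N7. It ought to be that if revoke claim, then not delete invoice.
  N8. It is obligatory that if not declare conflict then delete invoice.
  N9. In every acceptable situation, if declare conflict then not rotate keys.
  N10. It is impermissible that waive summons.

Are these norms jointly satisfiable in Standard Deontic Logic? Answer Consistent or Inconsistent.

Premise 4 states O(revoke_claim) outright.
Applying K to premise 7 (O(revoke_claim → ¬delete_invoice)) and O(revoke_claim) yields O(¬delete_invoice).
Premise 8 is O(¬declare_conflict → delete_invoice); contrapositively O(¬delete_invoice → declare_conflict). Since O(¬delete_invoice) holds, K gives O(declare_conflict).
Applying K to premise 9 (O(declare_conflict → ¬rotate_keys)) and O(declare_conflict) yields O(¬rotate_keys).
Premise 3, O(audit_permit → rotate_keys), contraposes to O(¬rotate_keys → ¬audit_permit); with O(¬rotate_keys) we get O(¬audit_permit).
Premise 5, O(¬waive_summons → audit_permit), contraposes to O(¬audit_permit → waive_summons); with O(¬audit_permit) we get O(waive_summons).
Yet premise 10 is F(waive_summons), i.e. O(¬waive_summons).
We now have both O(waive_summons) and O(¬waive_summons) — waive_summons is simultaneously obligatory and forbidden, violating the D-axiom.

Inconsistent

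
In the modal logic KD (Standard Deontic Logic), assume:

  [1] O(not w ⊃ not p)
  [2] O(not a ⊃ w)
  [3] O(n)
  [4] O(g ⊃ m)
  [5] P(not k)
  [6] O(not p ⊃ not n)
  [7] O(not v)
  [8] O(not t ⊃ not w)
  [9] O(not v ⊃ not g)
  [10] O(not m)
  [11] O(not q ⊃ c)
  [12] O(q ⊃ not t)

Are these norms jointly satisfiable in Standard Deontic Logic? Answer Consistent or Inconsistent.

Premise 4 is O(g ⊃ m), but O(g) is not derivable from the premises, so it does not yield O(m).
So O(m) is not derivable, and the apparent clash with O(not m) does not arise.
A world satisfying every obligation exists (e.g. a=false, c=true, g=false, k=false, m=false, n=true, p=true, q=false, t=true, v=false, w=true); no atom is both obligatory and forbidden, so the set is consistent.

Consistent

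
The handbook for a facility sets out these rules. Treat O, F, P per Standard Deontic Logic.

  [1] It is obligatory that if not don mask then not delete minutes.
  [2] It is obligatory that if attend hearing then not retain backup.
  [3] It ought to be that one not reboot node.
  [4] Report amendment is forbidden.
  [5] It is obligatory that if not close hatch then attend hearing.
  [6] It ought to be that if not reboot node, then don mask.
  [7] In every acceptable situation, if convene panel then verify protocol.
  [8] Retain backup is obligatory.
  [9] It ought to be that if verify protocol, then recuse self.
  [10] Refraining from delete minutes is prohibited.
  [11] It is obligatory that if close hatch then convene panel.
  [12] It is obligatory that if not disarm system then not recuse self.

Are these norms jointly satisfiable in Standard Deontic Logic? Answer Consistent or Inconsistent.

Premise 1 is O(¬don_mask → ¬delete_minutes), but O(¬don_mask) is not derivable from the premises, so it does not yield O(¬delete_minutes).
So O(¬delete_minutes) is not derivable, and the apparent clash with O(delete_minutes) does not arise.
A world satisfying every obligation exists (e.g. attend_hearing=false, close_hatch=true, convene_panel=true, delete_minutes=true, disarm_system=true, don_mask=true, reboot_node=false, recuse_self=true, report_amendment=false, retain_backup=true, verify_protocol=true); no atom is both obligatory and forbidden, so the set is consistent.

Consistent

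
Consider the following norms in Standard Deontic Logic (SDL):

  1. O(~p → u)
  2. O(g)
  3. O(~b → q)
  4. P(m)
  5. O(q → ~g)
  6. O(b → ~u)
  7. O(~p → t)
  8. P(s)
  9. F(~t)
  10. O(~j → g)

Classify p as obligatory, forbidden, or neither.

Obligatory

Premise 2 gives O(g).
Premise 5, O(q → ~g), contraposes to O(g → ~q); with O(g) we get O(~q).
Premise 3, O(~b → q), contraposes to O(~q → b); with O(~q) we get O(b).
With premise 6, O(b → ~u), the K-axiom yields O(~u).
The contrapositive of premise 1 (O(~p → u)) is O(~u → p), and O(~u) is already established, so O(p).
Premises 4, 7, 8, 9, 10 do not contribute to this derivation.
Hence p is obligatory.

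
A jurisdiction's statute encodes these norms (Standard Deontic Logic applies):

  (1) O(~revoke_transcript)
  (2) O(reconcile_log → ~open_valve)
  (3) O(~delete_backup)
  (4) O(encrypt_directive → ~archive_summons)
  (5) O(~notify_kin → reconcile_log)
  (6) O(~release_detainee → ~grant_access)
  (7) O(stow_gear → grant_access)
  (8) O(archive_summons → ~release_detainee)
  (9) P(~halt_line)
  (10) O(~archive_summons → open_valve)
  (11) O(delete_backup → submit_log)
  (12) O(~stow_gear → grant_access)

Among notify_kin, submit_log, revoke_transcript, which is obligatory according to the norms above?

notify_kin

Premises 7 and 12 are O(stow_gear → grant_access) and O(~stow_gear → grant_access); every ideal world satisfies stow_gear or ~stow_gear, so in either case grant_access holds — hence O(grant_access).
Premise 6, O(~release_detainee → ~grant_access), contraposes to O(grant_access → release_detainee); with O(grant_access) we get O(release_detainee).
The contrapositive of premise 8 (O(archive_summons → ~release_detainee)) is O(release_detainee → ~archive_summons), and O(release_detainee) is already established, so O(~archive_summons).
Applying K to premise 10 (O(~archive_summons → open_valve)) and O(~archive_summons) yields O(open_valve).
Premise 2, O(reconcile_log → ~open_valve), contraposes to O(open_valve → ~reconcile_log); with O(open_valve) we get O(~reconcile_log).
Premise 5, O(~notify_kin → reconcile_log), contraposes to O(~reconcile_log → notify_kin); with O(~reconcile_log) we get O(notify_kin).
So O(notify_kin) holds — notify_kin is obligatory. None of the other listed options is made obligatory by any chain of premises.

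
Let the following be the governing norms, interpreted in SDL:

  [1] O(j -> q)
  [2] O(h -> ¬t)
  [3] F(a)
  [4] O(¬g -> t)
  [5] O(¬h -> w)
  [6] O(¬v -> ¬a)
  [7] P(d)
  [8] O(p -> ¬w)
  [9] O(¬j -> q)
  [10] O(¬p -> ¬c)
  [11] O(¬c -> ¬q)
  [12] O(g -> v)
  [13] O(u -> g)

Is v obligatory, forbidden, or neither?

Obligatory

By case analysis on ¬j: premise 9 gives O(¬j -> q) and premise 1 gives O(j -> q), so O(q) either way.
Premise 11, O(¬c -> ¬q), contraposes to O(q -> c); with O(q) we get O(c).
Premise 10 is O(¬p -> ¬c); contrapositively O(c -> p). Since O(c) holds, K gives O(p).
Premise 8 is O(p -> ¬w); since O(p), deontic closure gives O(¬w).
Premise 5, O(¬h -> w), contraposes to O(¬w -> h); with O(¬w) we get O(h).
From O(h) and premise 2, O(h -> ¬t), we obtain O(¬t).
The contrapositive of premise 4 (O(¬g -> t)) is O(¬t -> g), and O(¬t) is already established, so O(g).
Applying K to premise 12 (O(g -> v)) and O(g) yields O(v).
Premises 3, 6, 7, 13 do not contribute to this derivation.
Hence v is obligatory.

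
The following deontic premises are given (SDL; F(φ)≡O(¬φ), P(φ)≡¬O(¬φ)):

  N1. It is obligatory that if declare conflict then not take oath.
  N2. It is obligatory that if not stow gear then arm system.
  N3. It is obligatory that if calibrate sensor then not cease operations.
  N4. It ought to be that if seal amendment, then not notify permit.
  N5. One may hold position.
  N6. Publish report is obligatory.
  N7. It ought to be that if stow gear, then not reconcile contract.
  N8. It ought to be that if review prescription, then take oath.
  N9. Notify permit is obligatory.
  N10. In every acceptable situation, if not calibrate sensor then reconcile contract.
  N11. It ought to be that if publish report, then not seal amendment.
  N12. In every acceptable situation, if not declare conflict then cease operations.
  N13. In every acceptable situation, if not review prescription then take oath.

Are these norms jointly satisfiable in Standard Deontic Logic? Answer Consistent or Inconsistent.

Premise 4 is O(seal_amendment → ¬notify_permit), but O(seal_amendment) is not derivable from the premises, so it does not yield O(¬notify_permit).
So O(¬notify_permit) is not derivable, and the apparent clash with O(notify_permit) does not arise.
A world satisfying every obligation exists (e.g. arm_system=true, calibrate_sensor=false, cease_operations=true, declare_conflict=false, hold_position=false, notify_permit=true, publish_report=true, reconcile_contract=true, review_prescription=false, seal_amendment=false, stow_gear=false, take_oath=true); no atom is both obligatory and forbidden, so the set is consistent.

Consistent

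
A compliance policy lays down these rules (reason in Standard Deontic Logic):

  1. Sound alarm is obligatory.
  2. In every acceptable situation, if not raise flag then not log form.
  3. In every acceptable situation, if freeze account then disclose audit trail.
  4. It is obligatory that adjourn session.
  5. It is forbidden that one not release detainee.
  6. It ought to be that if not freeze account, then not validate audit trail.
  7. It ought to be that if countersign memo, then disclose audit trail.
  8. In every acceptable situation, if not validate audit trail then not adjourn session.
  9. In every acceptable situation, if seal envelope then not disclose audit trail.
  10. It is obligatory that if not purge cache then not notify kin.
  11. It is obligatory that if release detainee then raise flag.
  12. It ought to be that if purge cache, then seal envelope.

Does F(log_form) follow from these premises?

No

Premise 2 is O(¬raise_flag → ¬log_form), but O(¬raise_flag) is not derivable from the premises, so it does not yield O(¬log_form).
No other premise forces O(¬log_form). An ideal world satisfying every premise can still have log_form true, so F(log_form) is not derivable.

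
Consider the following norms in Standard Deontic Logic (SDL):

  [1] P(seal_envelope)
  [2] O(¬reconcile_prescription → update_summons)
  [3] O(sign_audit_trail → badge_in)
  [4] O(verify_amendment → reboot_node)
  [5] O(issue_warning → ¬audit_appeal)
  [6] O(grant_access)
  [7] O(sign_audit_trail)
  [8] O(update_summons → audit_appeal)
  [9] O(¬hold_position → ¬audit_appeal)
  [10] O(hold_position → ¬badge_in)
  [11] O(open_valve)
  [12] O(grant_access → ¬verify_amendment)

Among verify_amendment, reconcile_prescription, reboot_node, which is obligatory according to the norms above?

reconcile_prescription

Premise 7 states O(sign_audit_trail) outright.
With premise 3, O(sign_audit_trail → badge_in), the K-axiom yields O(badge_in).
The contrapositive of premise 10 (O(hold_position → ¬badge_in)) is O(badge_in → ¬hold_position), and O(badge_in) is already established, so O(¬hold_position).
Premise 9 is O(¬hold_position → ¬audit_appeal); since O(¬hold_position), deontic closure gives O(¬audit_appeal).
The contrapositive of premise 8 (O(update_summons → audit_appeal)) is O(¬audit_appeal → ¬update_summons), and O(¬audit_appeal) is already established, so O(¬update_summons).
The contrapositive of premise 2 (O(¬reconcile_prescription → update_summons)) is O(¬update_summons → reconcile_prescription), and O(¬update_summons) is already established, so O(reconcile_prescription).
So O(reconcile_prescription) holds — reconcile_prescription is obligatory. None of the other listed options is made obligatory by any chain of premises.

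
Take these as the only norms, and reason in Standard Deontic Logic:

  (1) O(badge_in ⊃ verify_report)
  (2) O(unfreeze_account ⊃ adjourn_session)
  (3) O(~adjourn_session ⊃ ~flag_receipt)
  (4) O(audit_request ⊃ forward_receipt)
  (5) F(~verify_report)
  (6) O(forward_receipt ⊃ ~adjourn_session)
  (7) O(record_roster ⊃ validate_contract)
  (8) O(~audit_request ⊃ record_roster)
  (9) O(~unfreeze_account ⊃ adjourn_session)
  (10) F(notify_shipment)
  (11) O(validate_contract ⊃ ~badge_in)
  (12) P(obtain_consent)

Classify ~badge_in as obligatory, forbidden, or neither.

Obligatory

By case analysis on ~unfreeze_account: premise 9 gives O(~unfreeze_account ⊃ adjourn_session) and premise 2 gives O(unfreeze_account ⊃ adjourn_session), so O(adjourn_session) either way.
The contrapositive of premise 6 (O(forward_receipt ⊃ ~adjourn_session)) is O(adjourn_session ⊃ ~forward_receipt), and O(adjourn_session) is already established, so O(~forward_receipt).
Premise 4, O(audit_request ⊃ forward_receipt), contraposes to O(~forward_receipt ⊃ ~audit_request); with O(~forward_receipt) we get O(~audit_request).
Applying K to premise 8 (O(~audit_request ⊃ record_roster)) and O(~audit_request) yields O(record_roster).
Applying K to premise 7 (O(record_roster ⊃ validate_contract)) and O(record_roster) yields O(validate_contract).
Applying K to premise 11 (O(validate_contract ⊃ ~badge_in)) and O(validate_contract) yields O(~badge_in).
Premises 1, 3, 5, 10, 12 do not contribute to this derivation.
Hence ~badge_in is obligatory.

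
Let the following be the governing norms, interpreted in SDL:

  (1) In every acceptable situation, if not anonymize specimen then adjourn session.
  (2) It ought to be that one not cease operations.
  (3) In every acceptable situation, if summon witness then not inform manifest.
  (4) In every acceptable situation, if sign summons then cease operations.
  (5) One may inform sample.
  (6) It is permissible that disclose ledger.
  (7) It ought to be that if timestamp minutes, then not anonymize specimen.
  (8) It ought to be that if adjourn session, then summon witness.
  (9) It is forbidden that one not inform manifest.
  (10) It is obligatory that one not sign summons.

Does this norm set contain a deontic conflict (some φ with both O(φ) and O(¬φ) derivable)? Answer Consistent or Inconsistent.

Consistent

Premise 4 is O(sign_summons → cease_operations), but O(sign_summons) is not derivable from the premises, so it does not yield O(cease_operations).
So O(cease_operations) is not derivable, and the apparent clash with O(¬cease_operations) does not arise.
A world satisfying every obligation exists (e.g. adjourn_session=false, anonymize_specimen=true, cease_operations=false, disclose_ledger=false, inform_manifest=true, inform_sample=false, sign_summons=false, summon_witness=false, timestamp_minutes=false); no atom is both obligatory and forbidden, so the set is consistent.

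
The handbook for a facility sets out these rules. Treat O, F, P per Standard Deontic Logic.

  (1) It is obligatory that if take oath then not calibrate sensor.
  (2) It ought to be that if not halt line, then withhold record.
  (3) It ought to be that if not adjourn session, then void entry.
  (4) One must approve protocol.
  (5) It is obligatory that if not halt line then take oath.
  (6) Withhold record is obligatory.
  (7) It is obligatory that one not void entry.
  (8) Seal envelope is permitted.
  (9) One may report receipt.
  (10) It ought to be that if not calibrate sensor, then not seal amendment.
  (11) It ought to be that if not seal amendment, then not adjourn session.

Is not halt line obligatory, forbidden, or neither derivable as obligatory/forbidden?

Premise 7 gives O(¬void_entry).
Premise 3 is O(¬adjourn_session → void_entry); contrapositively O(¬void_entry → adjourn_session). Since O(¬void_entry) holds, K gives O(adjourn_session).
The contrapositive of premise 11 (O(¬seal_amendment → ¬adjourn_session)) is O(adjourn_session → seal_amendment), and O(adjourn_session) is already established, so O(seal_amendment).
Premise 10, O(¬calibrate_sensor → ¬seal_amendment), contraposes to O(seal_amendment → calibrate_sensor); with O(seal_amendment) we get O(calibrate_sensor).
Premise 1, O(take_oath → ¬calibrate_sensor), contraposes to O(calibrate_sensor → ¬take_oath); with O(calibrate_sensor) we get O(¬take_oath).
The contrapositive of premise 5 (O(¬halt_line → take_oath)) is O(¬take_oath → halt_line), and O(¬take_oath) is already established, so O(halt_line).
Premises 2, 4, 6, 8, 9 do not contribute to this derivation.
Thus O(halt_line), which is F(¬halt_line): ¬halt_line is forbidden.

Forbidden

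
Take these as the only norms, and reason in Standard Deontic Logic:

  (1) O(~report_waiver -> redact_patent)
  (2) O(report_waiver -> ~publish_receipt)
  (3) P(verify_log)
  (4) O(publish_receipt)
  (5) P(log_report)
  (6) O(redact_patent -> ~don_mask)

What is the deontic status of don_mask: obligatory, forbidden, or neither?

Premise 4 states O(publish_receipt) outright.
Premise 2 is O(report_waiver -> ~publish_receipt); contrapositively O(publish_receipt -> ~report_waiver). Since O(publish_receipt) holds, K gives O(~report_waiver).
From O(~report_waiver) and premise 1, O(~report_waiver -> redact_patent), we obtain O(redact_patent).
Applying K to premise 6 (O(redact_patent -> ~don_mask)) and O(redact_patent) yields O(~don_mask).
Premises 3, 5 do not contribute to this derivation.
Thus O(~don_mask), which is F(don_mask): don_mask is forbidden.

Forbidden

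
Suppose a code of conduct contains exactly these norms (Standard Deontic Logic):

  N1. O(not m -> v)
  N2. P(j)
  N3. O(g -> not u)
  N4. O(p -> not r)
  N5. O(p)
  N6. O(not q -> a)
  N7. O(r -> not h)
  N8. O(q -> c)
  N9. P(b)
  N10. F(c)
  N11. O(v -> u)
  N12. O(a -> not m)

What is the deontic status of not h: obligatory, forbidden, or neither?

Premise 7 is O(r -> not h), but O(r) is not derivable from the premises, so it does not yield O(not h).
No premise or chain of K-axiom applications forces O(not h), and none forces O(h). So not h is neither obligatory nor forbidden under these norms.

Neither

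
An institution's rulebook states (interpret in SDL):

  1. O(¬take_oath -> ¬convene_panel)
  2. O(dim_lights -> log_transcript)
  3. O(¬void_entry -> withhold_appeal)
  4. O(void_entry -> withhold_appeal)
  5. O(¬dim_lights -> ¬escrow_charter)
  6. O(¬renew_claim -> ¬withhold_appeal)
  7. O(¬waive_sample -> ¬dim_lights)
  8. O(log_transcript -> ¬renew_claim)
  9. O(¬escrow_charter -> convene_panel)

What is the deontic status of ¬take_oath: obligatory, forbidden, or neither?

Forbidden

Premises 3 and 4 are O(¬void_entry -> withhold_appeal) and O(void_entry -> withhold_appeal); every ideal world satisfies ¬void_entry or void_entry, so in either case withhold_appeal holds — hence O(withhold_appeal).
The contrapositive of premise 6 (O(¬renew_claim -> ¬withhold_appeal)) is O(withhold_appeal -> renew_claim), and O(withhold_appeal) is already established, so O(renew_claim).
The contrapositive of premise 8 (O(log_transcript -> ¬renew_claim)) is O(renew_claim -> ¬log_transcript), and O(renew_claim) is already established, so O(¬log_transcript).
Premise 2, O(dim_lights -> log_transcript), contraposes to O(¬log_transcript -> ¬dim_lights); with O(¬log_transcript) we get O(¬dim_lights).
Premise 5 is O(¬dim_lights -> ¬escrow_charter); since O(¬dim_lights), deontic closure gives O(¬escrow_charter).
Applying K to premise 9 (O(¬escrow_charter -> convene_panel)) and O(¬escrow_charter) yields O(convene_panel).
The contrapositive of premise 1 (O(¬take_oath -> ¬convene_panel)) is O(convene_panel -> take_oath), and O(convene_panel) is already established, so O(take_oath).
Premise 7 does not contribute to this derivation.
Thus O(take_oath), which is F(¬take_oath): ¬take_oath is forbidden.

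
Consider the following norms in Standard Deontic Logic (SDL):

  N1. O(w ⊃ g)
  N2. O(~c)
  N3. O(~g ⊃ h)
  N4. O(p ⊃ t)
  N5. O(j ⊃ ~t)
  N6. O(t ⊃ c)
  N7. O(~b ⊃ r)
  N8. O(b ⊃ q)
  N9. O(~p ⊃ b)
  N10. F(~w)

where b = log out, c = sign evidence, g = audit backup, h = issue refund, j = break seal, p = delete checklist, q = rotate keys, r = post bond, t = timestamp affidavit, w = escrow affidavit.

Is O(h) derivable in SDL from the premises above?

Premise 3 is O(~g ⊃ h), but O(~g) is not derivable from the premises, so it does not yield O(h).
No other premise forces O(h). An ideal world satisfying every premise can still have h false, so O(h) is not derivable.

No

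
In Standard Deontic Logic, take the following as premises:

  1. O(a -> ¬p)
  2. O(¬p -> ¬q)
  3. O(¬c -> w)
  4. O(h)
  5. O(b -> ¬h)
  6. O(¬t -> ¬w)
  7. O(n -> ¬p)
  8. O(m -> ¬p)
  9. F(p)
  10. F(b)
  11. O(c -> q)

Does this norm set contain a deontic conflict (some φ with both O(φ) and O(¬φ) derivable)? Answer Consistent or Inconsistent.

Premise 5 is O(b -> ¬h), but O(b) is not derivable from the premises, so it does not yield O(¬h).
So O(¬h) is not derivable, and the apparent clash with O(h) does not arise.
A world satisfying every obligation exists (e.g. a=false, b=false, c=false, h=true, m=false, n=false, p=false, q=false, t=true, w=true); no atom is both obligatory and forbidden, so the set is consistent.

Consistent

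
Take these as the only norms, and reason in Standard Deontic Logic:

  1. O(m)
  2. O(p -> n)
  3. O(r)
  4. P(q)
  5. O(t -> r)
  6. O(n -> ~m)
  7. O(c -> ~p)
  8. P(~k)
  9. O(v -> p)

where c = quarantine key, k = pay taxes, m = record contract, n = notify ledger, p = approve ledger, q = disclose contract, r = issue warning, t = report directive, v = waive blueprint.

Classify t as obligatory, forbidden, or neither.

Neither

Premise 5 is O(t -> r); even if O(r) held, inferring O(t) would be affirming the consequent — invalid.
No premise or chain of K-axiom applications forces O(t), and none forces O(~t). So t is neither obligatory nor forbidden under these norms.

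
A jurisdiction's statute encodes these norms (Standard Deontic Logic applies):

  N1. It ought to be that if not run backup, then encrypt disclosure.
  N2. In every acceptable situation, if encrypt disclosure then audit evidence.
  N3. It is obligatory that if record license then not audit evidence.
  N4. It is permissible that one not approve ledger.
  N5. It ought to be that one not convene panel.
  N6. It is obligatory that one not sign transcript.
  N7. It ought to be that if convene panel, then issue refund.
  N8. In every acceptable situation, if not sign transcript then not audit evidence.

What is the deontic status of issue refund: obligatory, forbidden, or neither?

Neither

Premise 7 is O(convene_panel → issue_refund), but O(convene_panel) is not derivable from the premises, so it does not yield O(issue_refund).
No premise or chain of K-axiom applications forces O(issue_refund), and none forces O(¬issue_refund). So issue_refund is neither obligatory nor forbidden under these norms.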